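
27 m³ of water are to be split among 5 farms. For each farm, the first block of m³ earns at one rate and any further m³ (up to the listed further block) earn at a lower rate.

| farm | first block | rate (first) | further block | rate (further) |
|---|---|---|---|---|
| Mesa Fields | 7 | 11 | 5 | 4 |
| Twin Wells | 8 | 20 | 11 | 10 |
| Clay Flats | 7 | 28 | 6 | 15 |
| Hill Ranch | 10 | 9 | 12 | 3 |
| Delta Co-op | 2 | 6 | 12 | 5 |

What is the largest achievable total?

Treat each block as its own option and order by rate: Clay Flats/first 28 > Twin Wells/first 20 > Clay Flats/second 15 > Mesa Fields/first 11 > Twin Wells/second 10 > Hill Ranch/first 9 > Delta Co-op/first 6 > Delta Co-op/second 5 > Mesa Fields/second 4 > Hill Ranch/second 3.
Clay Flats first at 28: fill all 7 — 20 left.
Twin Wells/first (20): +8 — 12 left.
Clay Flats second at 15: fill all 6 — 6 left.
Mesa Fields/first: +6 of 7 at 11; pool empty.
Total = 28×7 + 20×8 + 15×6 + 11×6 = 512.

512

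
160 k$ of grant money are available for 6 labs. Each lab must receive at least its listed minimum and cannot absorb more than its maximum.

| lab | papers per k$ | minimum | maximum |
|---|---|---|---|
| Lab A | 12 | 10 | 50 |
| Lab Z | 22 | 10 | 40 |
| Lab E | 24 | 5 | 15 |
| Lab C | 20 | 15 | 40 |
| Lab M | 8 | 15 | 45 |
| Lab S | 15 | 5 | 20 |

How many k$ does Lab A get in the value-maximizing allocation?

Meeting every minimum uses 10+10+5+15+15+5 = 60 k$, leaving 100.
Highest papers per k$ first: Lab E 24 > Lab Z 22 > Lab C 20 > Lab S 15 > Lab A 12 > Lab M 8.
Lab E: +10 to 15 (cap) — 90 left.
Give Lab Z 30 more to hit its cap of 40 — 60 left.
Lab C takes 25 more to reach its cap of 40 — 35 left.
Lab S takes 15 more to reach its cap of 20 — 20 left.
Lab A has room for 40 more but only 20 remain, so it gets 30.

30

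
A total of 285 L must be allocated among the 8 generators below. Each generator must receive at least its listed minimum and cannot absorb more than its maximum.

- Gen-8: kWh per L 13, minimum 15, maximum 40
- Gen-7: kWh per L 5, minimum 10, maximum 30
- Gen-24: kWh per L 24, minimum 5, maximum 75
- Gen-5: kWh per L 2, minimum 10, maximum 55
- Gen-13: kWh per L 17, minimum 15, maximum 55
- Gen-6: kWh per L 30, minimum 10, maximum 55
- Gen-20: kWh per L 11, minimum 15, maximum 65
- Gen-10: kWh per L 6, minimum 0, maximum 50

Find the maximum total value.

Meeting every minimum uses 15+10+5+10+15+10+15+0 = 80 L, leaving 205.
Rank by kWh per L: Gen-6 30 > Gen-24 24 > Gen-13 17 > Gen-8 13 > Gen-20 11 > Gen-10 6 > Gen-7 5 > Gen-5 2.
Gen-6: +45 to 55 (cap) — 160 left.
Gen-24: +70 to 75 (cap) — 90 left.
Gen-13 takes 40 more to reach its cap of 55 — 50 left.
Gen-8 takes 25 more to reach its cap of 40 — 25 left.
Only 25 left; Gen-20 takes them to reach 40.
Total = 13×40 + 5×10 + 24×75 + 2×10 + 17×55 + 30×55 + 11×40 = 5415.

5415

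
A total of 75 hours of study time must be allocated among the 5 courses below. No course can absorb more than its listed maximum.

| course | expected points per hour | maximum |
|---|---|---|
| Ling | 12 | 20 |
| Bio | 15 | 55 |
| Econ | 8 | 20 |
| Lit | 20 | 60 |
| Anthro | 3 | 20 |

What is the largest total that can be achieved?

1425

Order the courses by expected points per hour: Lit 20 > Bio 15 > Ling 12 > Econ 8 > Anthro 3.
Give Lit 60 to hit its cap of 60 → 15 left.
Bio has room for 55 but only 15 remain, so it gets 15.
Total = 15×15 + 20×60 = 1425.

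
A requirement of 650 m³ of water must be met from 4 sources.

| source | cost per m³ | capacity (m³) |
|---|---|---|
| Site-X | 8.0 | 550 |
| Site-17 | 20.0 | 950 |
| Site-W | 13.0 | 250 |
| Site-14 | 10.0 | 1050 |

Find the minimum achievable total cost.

5400

Use sources in increasing cost order.
Take 550 from Site-X at 8.0 — need 100 more.
Take 100 from Site-14 at 10.0 to finish.
Site-W, Site-17: unused.
Cost = 550×8.0 + 100×10.0 = 5400.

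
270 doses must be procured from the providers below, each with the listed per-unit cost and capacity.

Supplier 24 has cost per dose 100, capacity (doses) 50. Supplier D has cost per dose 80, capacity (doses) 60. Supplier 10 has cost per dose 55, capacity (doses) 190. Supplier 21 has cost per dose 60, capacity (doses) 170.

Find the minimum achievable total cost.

Use providers in increasing cost order.
Supplier 10 at 55: take all 190 doses — 80 still needed.
Supplier 21 at 60: take 80 of its 170 — requirement met.
Supplier D, Supplier 24: unused.
Cost = 190×55 + 80×60 = 15250.

15250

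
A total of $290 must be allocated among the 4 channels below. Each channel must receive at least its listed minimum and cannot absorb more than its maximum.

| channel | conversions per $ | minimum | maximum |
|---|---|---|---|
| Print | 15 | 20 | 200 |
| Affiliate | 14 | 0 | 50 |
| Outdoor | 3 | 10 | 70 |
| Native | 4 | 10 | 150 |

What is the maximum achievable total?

3850

Meeting every minimum uses 20+0+10+10 = 40 $, leaving 250.
Rank by conversions per $: Print 15 > Affiliate 14 > Native 4 > Outdoor 3.
Give Print 180 more to hit its cap of 200 ; 70 left.
Give Affiliate 50 more to hit its cap of 50 ; 20 left.
Only 20 left; Native takes them to reach 30.
Total = 15×200 + 14×50 + 3×10 + 4×30 = 3850.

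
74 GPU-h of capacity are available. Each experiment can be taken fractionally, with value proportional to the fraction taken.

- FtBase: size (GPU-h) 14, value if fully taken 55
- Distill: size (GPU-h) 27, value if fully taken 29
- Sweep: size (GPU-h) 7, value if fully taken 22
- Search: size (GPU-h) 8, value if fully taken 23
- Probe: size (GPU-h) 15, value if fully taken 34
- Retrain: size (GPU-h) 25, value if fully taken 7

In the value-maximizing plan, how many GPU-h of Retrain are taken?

3

Sort by value density: FtBase 55/14≈3.93, Sweep 22/7≈3.14, Search 23/8≈2.88, Probe 34/15≈2.27, Distill 29/27≈1.07, Retrain 7/25≈0.28.
FtBase: take in full, 14 GPU-h for value 55 → 60 left.
Take all of Sweep (7 GPU-h, value 22) → 53 GPU-h left.
All 8 GPU-h of Search fit (value 23) → 45 remain.
Probe: take in full, 15 GPU-h for value 34 → 30 left.
Distill: take in full, 27 GPU-h for value 29 → 3 left.
Fill the last 3 GPU-h with part of Retrain: 3/25 of it earns 0.84.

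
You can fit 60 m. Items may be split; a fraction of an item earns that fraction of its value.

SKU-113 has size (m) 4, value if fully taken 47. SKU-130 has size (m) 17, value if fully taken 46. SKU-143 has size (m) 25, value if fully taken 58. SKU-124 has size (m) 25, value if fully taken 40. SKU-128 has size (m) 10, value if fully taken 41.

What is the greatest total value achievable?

Sort by value density: SKU-113 47/4≈11.8, SKU-128 41/10≈4.1, SKU-130 46/17≈2.71, SKU-143 58/25≈2.32, SKU-124 40/25≈1.6.
Take all of SKU-113 (4 m, value 47) → 56 m left.
All 10 m of SKU-128 fit (value 41) → 46 remain.
SKU-130: take in full, 17 m for value 46 → 29 left.
Take all of SKU-143 (25 m, value 58) → 4 m left.
Fill the last 4 m with part of SKU-124: 4/25 of it earns 6.4.
Total value = 198.4.

198.4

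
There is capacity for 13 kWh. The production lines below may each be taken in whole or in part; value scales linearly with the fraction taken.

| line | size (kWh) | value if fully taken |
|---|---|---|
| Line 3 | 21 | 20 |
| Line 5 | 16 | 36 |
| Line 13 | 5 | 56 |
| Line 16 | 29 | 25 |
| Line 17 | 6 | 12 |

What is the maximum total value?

74

Rank by value-to-size ratio: Line 13 56/5≈11.2, Line 5 36/16≈2.25, Line 17 12/6≈2, Line 3 20/21≈0.952, Line 16 25/29≈0.862.
Line 13: take in full, 5 kWh for value 56 → 8 left.
8 kWh left: a 8/16 share of Line 5 gives 36×8/16 = 18.
Total value = 74.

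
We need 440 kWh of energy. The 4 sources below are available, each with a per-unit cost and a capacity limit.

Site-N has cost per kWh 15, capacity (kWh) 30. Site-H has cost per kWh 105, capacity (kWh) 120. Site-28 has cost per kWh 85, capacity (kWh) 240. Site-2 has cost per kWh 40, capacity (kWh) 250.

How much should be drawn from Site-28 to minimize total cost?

160

Use sources in increasing cost order.
Site-N at 15: take all 30 kWh → 410 still needed.
Site-2 at 40: take all 250 kWh → 160 still needed.
Site-28 at 85: take 160 of its 240 → requirement met.
Site-H: unused.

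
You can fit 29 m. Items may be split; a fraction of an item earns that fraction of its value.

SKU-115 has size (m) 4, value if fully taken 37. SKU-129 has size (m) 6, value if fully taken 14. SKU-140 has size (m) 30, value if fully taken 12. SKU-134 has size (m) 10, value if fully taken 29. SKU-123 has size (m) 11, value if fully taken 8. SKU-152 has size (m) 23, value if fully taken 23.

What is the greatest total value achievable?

89

Best value per unit of size first: SKU-115 37/4≈9.25, SKU-134 29/10≈2.9, SKU-129 14/6≈2.33, SKU-152 23/23≈1, SKU-123 8/11≈0.727, SKU-140 12/30≈0.4.
SKU-115: take in full, 4 m for value 37 → 25 left.
All 10 m of SKU-134 fit (value 29) → 15 remain.
All 6 m of SKU-129 fit (value 14) → 9 remain.
9 m left: a 9/23 share of SKU-152 gives 23×9/23 = 9.
Total value = 89.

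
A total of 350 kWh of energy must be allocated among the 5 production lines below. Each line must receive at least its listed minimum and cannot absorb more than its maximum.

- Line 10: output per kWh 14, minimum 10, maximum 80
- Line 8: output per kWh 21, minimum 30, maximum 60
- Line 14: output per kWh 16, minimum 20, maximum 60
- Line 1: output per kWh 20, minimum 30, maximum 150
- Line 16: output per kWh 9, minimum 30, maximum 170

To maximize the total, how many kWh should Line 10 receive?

50

Meeting every minimum uses 10+30+20+30+30 = 120 kWh, leaving 230.
Rank by output per kWh: Line 8 21 > Line 1 20 > Line 14 16 > Line 10 14 > Line 16 9.
Line 8: +30 to 60 (cap) — 200 left.
Give Line 1 120 more to hit its cap of 150 — 80 left.
Give Line 14 40 more to hit its cap of 60 — 40 left.
Line 10: +40 (room for 70) → 50. Pool exhausted.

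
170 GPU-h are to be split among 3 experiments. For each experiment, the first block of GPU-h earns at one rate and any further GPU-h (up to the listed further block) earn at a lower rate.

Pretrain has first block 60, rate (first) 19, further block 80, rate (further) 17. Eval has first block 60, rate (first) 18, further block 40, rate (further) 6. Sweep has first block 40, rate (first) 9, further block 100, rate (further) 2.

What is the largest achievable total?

Order all 6 blocks by rate: Pretrain/first 19 > Eval/first 18 > Pretrain/second 17 > Sweep/first 9 > Eval/second 6 > Sweep/second 2.
Pretrain first at 19: fill all 60 — 110 left.
Fill Eval first block (60 at 18) — 50 left.
50 remain; put them into Pretrain second at 17.
Total = 19×60 + 18×60 + 17×50 = 3070.

3070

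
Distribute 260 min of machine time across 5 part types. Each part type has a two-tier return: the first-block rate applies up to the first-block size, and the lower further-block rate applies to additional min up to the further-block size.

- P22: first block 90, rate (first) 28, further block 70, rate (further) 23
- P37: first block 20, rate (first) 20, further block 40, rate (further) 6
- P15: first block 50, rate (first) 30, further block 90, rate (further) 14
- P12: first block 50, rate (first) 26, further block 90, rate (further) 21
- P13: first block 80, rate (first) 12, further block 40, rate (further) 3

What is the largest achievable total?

6930

Treat each block as its own option and order by rate: P15/T1 30 > P22/T1 28 > P12/T1 26 > P22/T2 23 > P12/T2 21 > P37/T1 20 > P15/T2 14 > P13/T1 12 > P37/T2 6 > P13/T2 3.
P15 T1 at 30: fill all 50 — 210 left.
P22 T1 at 28: fill all 90 — 120 left.
Fill P12 T1 block (50 at 26) — 70 left.
Fill P22 T2 block (70 at 23) — 0 left.
Total = 30×50 + 28×90 + 26×50 + 23×70 = 6930.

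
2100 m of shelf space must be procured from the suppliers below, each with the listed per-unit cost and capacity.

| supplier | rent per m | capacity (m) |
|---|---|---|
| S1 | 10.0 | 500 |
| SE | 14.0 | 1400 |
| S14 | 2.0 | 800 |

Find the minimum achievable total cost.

17800

Use suppliers in increasing cost order.
S14 at 2.0: take all 800 m → 1300 still needed.
S1 at 10.0: take all 500 m → 800 still needed.
Take 800 from SE at 14.0 to finish.
Cost = 800×2.0 + 500×10.0 + 800×14.0 = 17800.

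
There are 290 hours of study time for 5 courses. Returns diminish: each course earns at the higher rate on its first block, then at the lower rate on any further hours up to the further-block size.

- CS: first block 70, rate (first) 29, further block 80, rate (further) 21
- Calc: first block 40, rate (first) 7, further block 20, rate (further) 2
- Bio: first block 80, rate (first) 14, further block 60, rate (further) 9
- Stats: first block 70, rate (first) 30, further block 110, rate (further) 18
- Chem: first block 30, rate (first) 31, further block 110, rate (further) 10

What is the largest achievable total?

Treat each block as its own option and order by rate: Chem/T1 31 > Stats/T1 30 > CS/T1 29 > CS/T2 21 > Stats/T2 18 > Bio/T1 14 > Chem/T2 10 > Bio/T2 9 > Calc/T1 7 > Calc/T2 2.
Chem T1 at 31: fill all 30 — 260 left.
Stats/T1 (30): +70 — 190 left.
Fill CS T1 block (70 at 29) — 120 left.
CS T2 at 21: fill all 80 — 40 left.
40 remain; put them into Stats T2 at 18.
Total = 31×30 + 30×70 + 29×70 + 21×80 + 18×40 = 7460.

7460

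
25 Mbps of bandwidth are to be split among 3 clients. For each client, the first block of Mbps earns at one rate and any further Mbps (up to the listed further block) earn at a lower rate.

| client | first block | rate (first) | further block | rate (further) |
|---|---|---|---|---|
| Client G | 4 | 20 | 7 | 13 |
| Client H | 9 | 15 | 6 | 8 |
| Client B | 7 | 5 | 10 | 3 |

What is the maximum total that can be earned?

Rank every tier by rate: Client G/first 20 > Client H/first 15 > Client G/second 13 > Client H/second 8 > Client B/first 5 > Client B/second 3.
Client G first at 20: fill all 4 ; 21 left.
Client H/first (15): +9 ; 12 left.
Client G/second (13): +7 ; 5 left.
Client H/second: +5 of 6 at 8; pool empty.
Total = 20×4 + 15×9 + 13×7 + 8×5 = 346.

346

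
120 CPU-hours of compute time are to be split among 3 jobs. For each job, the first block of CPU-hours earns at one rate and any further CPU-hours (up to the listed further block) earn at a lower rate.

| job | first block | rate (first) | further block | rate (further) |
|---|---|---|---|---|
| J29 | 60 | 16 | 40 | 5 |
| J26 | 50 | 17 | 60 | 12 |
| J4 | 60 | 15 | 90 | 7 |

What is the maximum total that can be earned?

Treat each block as its own option and order by rate: J26/first 17 > J29/first 16 > J4/first 15 > J26/second 12 > J4/second 7 > J29/second 5.
Fill J26 first block (50 at 17) ; 70 left.
J29 first at 16: fill all 60 ; 10 left.
J4 first at 15: only 10 left, fill 10.
Total = 17×50 + 16×60 + 15×10 = 1960.

1960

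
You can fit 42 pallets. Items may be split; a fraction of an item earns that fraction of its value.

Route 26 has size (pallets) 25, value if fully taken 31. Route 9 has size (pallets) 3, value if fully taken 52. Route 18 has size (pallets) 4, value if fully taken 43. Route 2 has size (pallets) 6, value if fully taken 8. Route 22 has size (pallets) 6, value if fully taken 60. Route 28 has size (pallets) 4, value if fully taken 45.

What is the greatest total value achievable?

231.56

Sort by value density: Route 9 52/3≈17.3, Route 28 45/4≈11.2, Route 18 43/4≈10.8, Route 22 60/6≈10, Route 2 8/6≈1.33, Route 26 31/25≈1.24.
Take all of Route 9 (3 pallets, value 52) ; 39 pallets left.
Take all of Route 28 (4 pallets, value 45) ; 35 pallets left.
Route 18: take in full, 4 pallets for value 43 ; 31 left.
All 6 pallets of Route 22 fit (value 60) ; 25 remain.
All 6 pallets of Route 2 fit (value 8) ; 19 remain.
Only 19 pallets remain; take 19/25 of Route 26 for value 31×19/25 = 23.56.
Total value = 231.56.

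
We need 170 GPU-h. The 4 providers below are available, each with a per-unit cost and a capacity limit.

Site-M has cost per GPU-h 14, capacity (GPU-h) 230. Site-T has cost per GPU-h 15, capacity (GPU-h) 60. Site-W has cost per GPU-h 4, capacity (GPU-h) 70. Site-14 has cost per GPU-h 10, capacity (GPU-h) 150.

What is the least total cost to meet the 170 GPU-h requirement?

1280

Cheapest first:
Take 70 from Site-W at 4 — need 100 more.
Take 100 from Site-14 at 10 to finish.
Site-M, Site-T: unused.
Cost = 70×4 + 100×10 = 1280.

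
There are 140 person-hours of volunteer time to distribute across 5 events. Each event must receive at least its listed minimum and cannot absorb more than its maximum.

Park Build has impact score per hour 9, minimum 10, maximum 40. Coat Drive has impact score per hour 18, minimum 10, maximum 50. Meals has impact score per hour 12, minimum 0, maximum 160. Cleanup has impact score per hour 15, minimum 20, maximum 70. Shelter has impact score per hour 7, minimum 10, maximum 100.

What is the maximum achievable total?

Meeting every minimum uses 10+10+0+20+10 = 50 person-hours, leaving 90.
Rank by impact score per hour: Coat Drive 18 > Cleanup 15 > Meals 12 > Park Build 9 > Shelter 7.
Give Coat Drive 40 more to hit its cap of 50 ; 50 left.
Give Cleanup 50 more to hit its cap of 70 ; 0 left.
Total = 9×10 + 18×50 + 15×70 + 7×10 = 2110.

2110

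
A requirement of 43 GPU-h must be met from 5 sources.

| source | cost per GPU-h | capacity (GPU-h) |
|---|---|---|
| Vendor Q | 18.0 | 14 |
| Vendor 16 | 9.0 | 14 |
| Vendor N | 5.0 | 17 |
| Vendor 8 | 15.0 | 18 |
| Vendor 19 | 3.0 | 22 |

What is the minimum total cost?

Use sources in increasing cost order.
Vendor 19 at 3.0: take all 22 GPU-h → 21 still needed.
Vendor N (5.0): use full 17 → 4 GPU-h to go.
Vendor 16 at 9.0: take 4 of its 14 → requirement met.
Vendor 8, Vendor Q: unused.
Cost = 22×3.0 + 17×5.0 + 4×9.0 = 187.

187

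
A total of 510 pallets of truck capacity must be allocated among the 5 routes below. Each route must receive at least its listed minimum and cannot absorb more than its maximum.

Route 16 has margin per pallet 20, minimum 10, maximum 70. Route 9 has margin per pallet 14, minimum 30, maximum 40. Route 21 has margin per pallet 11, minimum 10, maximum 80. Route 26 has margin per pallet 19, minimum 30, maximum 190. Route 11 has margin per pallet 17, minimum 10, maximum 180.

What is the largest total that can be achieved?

Meeting every minimum uses 10+30+10+30+10 = 90 pallets, leaving 420.
Order the routes by margin per pallet: Route 16 20 > Route 26 19 > Route 11 17 > Route 9 14 > Route 21 11.
Give Route 16 60 more to hit its cap of 70 → 360 left.
Route 26: +160 to 190 (cap) → 200 left.
Route 11: +170 to 180 (cap) → 30 left.
Route 9: +10 to 40 (cap) → 20 left.
Route 21: +20 (room for 70) → 30. Pool exhausted.
Total = 20×70 + 14×40 + 11×30 + 19×190 + 17×180 = 8960.

8960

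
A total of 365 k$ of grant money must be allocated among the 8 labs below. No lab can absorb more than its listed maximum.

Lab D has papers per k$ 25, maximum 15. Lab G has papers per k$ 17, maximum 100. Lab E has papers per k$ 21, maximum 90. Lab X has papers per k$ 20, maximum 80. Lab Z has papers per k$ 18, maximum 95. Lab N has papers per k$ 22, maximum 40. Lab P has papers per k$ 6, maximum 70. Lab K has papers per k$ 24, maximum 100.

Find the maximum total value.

Highest papers per k$ first: Lab D 25 > Lab K 24 > Lab N 22 > Lab E 21 > Lab X 20 > Lab Z 18 > Lab G 17 > Lab P 6.
Give Lab D 15 to hit its cap of 15 — 350 left.
Lab K: +100 to 100 (cap) — 250 left.
Lab N takes 40 to reach its cap of 40 — 210 left.
Lab E takes 90 to reach its cap of 90 — 120 left.
Give Lab X 80 to hit its cap of 80 — 40 left.
Only 40 left; Lab Z takes them to reach 40.
Total = 25×15 + 21×90 + 20×80 + 18×40 + 22×40 + 24×100 = 7865.

7865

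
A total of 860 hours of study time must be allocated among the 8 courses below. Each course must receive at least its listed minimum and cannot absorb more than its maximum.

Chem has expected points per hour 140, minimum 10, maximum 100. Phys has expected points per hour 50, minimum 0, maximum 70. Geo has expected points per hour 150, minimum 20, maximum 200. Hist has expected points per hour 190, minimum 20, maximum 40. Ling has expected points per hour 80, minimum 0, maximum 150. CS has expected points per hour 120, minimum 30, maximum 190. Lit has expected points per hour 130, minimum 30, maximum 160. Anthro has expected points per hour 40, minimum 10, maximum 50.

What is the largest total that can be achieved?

Meeting every minimum uses 10+0+20+20+0+30+30+10 = 120 hours, leaving 740.
Rank by expected points per hour: Hist 190 > Geo 150 > Chem 140 > Lit 130 > CS 120 > Ling 80 > Phys 50 > Anthro 40.
Give Hist 20 more to hit its cap of 40 — 720 left.
Geo: +180 to 200 (cap) — 540 left.
Give Chem 90 more to hit its cap of 100 — 450 left.
Lit takes 130 more to reach its cap of 160 — 320 left.
Give CS 160 more to hit its cap of 190 — 160 left.
Ling: +150 to 150 (cap) — 10 left.
Phys: +10 (room for 70) → 10. Pool exhausted.
Total = 140×100 + 50×10 + 150×200 + 190×40 + 80×150 + 120×190 + 130×160 + 40×10 = 108100.

108100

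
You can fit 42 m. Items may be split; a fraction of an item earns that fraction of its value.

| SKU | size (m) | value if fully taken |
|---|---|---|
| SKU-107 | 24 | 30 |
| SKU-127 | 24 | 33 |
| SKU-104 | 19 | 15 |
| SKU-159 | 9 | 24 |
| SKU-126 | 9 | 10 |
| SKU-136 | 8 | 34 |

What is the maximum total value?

Best value per unit of size first: SKU-136 34/8≈4.25, SKU-159 24/9≈2.67, SKU-127 33/24≈1.38, SKU-107 30/24≈1.25, SKU-126 10/9≈1.11, SKU-104 15/19≈0.789.
All 8 m of SKU-136 fit (value 34) → 34 remain.
SKU-159: take in full, 9 m for value 24 → 25 left.
SKU-127: take in full, 24 m for value 33 → 1 left.
Only 1 m remain; take 1/24 of SKU-107 for value 30×1/24 = 1.25.
Total value = 92.25.

92.25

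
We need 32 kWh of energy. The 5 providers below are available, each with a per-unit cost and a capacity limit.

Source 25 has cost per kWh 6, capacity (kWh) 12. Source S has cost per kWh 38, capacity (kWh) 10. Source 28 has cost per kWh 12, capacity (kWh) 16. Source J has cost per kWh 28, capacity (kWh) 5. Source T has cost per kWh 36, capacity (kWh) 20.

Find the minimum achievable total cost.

376

Cheapest first:
Take 12 from Source 25 at 6 — need 20 more.
Take 16 from Source 28 at 12 — need 4 more.
Source J (28): take the remaining 4 — done.
Source T, Source S: unused.
Cost = 12×6 + 16×12 + 4×28 = 376.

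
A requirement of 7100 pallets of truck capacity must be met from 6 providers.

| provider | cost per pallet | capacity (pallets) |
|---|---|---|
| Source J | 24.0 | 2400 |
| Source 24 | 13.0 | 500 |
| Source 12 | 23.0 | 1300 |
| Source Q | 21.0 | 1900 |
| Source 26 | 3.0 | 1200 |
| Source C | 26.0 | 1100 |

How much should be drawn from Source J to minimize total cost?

2200

Fill from the cheapest provider first.
Source 26 at 3.0: take all 1200 pallets — 5900 still needed.
Source 24 (13.0): use full 500 — 5400 pallets to go.
Source Q at 21.0: take all 1900 pallets — 3500 still needed.
Take 1300 from Source 12 at 23.0 — need 2200 more.
Take 2200 from Source J at 24.0 to finish.
Source C: unused.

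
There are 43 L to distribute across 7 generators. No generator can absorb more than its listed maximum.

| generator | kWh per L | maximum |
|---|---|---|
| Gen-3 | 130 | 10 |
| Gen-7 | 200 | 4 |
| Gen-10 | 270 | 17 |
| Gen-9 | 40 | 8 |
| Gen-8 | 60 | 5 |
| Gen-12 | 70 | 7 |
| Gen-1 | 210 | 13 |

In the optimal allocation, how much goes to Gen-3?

9

Rank by kWh per L: Gen-10 270 > Gen-1 210 > Gen-7 200 > Gen-3 130 > Gen-12 70 > Gen-8 60 > Gen-9 40.
Gen-10: +17 to 17 (cap) — 26 left.
Give Gen-1 13 to hit its cap of 13 — 13 left.
Give Gen-7 4 to hit its cap of 4 — 9 left.
Only 9 left; Gen-3 takes them to reach 9.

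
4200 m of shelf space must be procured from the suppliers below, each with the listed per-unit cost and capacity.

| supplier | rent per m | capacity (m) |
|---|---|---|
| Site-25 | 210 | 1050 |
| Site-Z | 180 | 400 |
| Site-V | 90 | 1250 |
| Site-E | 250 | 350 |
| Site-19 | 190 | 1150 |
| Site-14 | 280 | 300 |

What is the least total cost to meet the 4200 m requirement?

711000

Fill from the cheapest supplier first.
Site-V at 90: take all 1250 m — 2950 still needed.
Site-Z at 180: take all 400 m — 2550 still needed.
Site-19 at 190: take all 1150 m — 1400 still needed.
Site-25 (210): use full 1050 — 350 m to go.
Site-E at 250: take all 350 m — 0 still needed.
Site-14: unused.
Cost = 1250×90 + 400×180 + 1150×190 + 1050×210 + 350×250 = 711000.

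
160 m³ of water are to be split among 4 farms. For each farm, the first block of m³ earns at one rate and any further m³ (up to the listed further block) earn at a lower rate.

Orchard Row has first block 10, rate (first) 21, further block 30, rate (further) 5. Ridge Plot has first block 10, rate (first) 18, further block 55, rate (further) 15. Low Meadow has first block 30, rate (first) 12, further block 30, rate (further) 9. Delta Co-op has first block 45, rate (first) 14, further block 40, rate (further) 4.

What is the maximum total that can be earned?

Order all 8 blocks by rate: Orchard Row/T1 21 > Ridge Plot/T1 18 > Ridge Plot/T2 15 > Delta Co-op/T1 14 > Low Meadow/T1 12 > Low Meadow/T2 9 > Orchard Row/T2 5 > Delta Co-op/T2 4.
Orchard Row/T1 (21): +10 — 150 left.
Ridge Plot T1 at 18: fill all 10 — 140 left.
Fill Ridge Plot T2 block (55 at 15) — 85 left.
Delta Co-op T1 at 14: fill all 45 — 40 left.
Fill Low Meadow T1 block (30 at 12) — 10 left.
Low Meadow/T2: +10 of 30 at 9; pool empty.
Total = 21×10 + 18×10 + 15×55 + 14×45 + 12×30 + 9×10 = 2295.

2295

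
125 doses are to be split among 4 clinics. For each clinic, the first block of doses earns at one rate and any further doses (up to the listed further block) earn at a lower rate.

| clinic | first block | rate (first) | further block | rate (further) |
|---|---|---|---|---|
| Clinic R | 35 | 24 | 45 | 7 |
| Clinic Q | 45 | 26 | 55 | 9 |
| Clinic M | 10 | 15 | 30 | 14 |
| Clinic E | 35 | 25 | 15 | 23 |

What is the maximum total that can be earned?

3115

Treat each block as its own option and order by rate: Clinic Q/first 26 > Clinic E/first 25 > Clinic R/first 24 > Clinic E/second 23 > Clinic M/first 15 > Clinic M/second 14 > Clinic Q/second 9 > Clinic R/second 7.
Clinic Q first at 26: fill all 45 ; 80 left.
Clinic E first at 25: fill all 35 ; 45 left.
Fill Clinic R first block (35 at 24) ; 10 left.
10 remain; put them into Clinic E second at 23.
Total = 26×45 + 25×35 + 24×35 + 23×10 = 3115.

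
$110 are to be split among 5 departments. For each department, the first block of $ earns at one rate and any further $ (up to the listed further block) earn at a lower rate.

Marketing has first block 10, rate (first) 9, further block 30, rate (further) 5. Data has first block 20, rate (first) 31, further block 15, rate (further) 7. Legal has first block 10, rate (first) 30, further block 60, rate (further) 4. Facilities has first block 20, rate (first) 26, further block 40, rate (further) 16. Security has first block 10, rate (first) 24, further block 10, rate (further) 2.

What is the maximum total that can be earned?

Rank every tier by rate: Data/T1 31 > Legal/T1 30 > Facilities/T1 26 > Security/T1 24 > Facilities/T2 16 > Marketing/T1 9 > Data/T2 7 > Marketing/T2 5 > Legal/T2 4 > Security/T2 2.
Fill Data T1 block (20 at 31) ; 90 left.
Legal T1 at 30: fill all 10 ; 80 left.
Facilities/T1 (26): +20 ; 60 left.
Fill Security T1 block (10 at 24) ; 50 left.
Facilities T2 at 16: fill all 40 ; 10 left.
Fill Marketing T1 block (10 at 9) ; 0 left.
Total = 31×20 + 30×10 + 26×20 + 24×10 + 16×40 + 9×10 = 2410.

2410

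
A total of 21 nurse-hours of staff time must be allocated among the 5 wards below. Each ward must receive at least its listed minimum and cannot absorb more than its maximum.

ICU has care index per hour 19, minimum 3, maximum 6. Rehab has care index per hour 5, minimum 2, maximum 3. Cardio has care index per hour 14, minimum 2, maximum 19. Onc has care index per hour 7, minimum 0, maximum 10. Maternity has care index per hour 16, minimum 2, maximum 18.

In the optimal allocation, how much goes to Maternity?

Meeting every minimum uses 3+2+2+0+2 = 9 nurse-hours, leaving 12.
Highest care index per hour first: ICU 19 > Maternity 16 > Cardio 14 > Onc 7 > Rehab 5.
ICU takes 3 more to reach its cap of 6 → 9 left.
Maternity: +9 (room for 16) → 11. Pool exhausted.

11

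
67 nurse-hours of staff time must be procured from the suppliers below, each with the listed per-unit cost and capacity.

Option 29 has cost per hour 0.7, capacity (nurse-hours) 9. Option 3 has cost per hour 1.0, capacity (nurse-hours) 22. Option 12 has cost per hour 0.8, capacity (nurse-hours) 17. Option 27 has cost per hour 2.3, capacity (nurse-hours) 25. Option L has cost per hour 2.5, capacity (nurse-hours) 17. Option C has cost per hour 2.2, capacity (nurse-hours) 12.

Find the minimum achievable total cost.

84.4

Use suppliers in increasing cost order.
Option 29 (0.7): use full 9 → 58 nurse-hours to go.
Option 12 at 0.8: take all 17 nurse-hours → 41 still needed.
Option 3 at 1.0: take all 22 nurse-hours → 19 still needed.
Option C at 2.2: take all 12 nurse-hours → 7 still needed.
Option 27 at 2.3: take 7 of its 25 → requirement met.
Option L: unused.
Cost = 9×0.7 + 17×0.8 + 22×1.0 + 12×2.2 + 7×2.3 = 84.4.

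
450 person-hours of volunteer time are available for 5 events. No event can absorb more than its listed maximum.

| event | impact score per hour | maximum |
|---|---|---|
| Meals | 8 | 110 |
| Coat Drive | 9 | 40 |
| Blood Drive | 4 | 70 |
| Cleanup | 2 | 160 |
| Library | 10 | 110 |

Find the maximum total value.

Order the events by impact score per hour: Library 10 > Coat Drive 9 > Meals 8 > Blood Drive 4 > Cleanup 2.
Give Library 110 to hit its cap of 110 — 340 left.
Coat Drive takes 40 to reach its cap of 40 — 300 left.
Give Meals 110 to hit its cap of 110 — 190 left.
Give Blood Drive 70 to hit its cap of 70 — 120 left.
Cleanup has room for 160 but only 120 remain, so it gets 120.
Total = 8×110 + 9×40 + 4×70 + 2×120 + 10×110 = 2860.

2860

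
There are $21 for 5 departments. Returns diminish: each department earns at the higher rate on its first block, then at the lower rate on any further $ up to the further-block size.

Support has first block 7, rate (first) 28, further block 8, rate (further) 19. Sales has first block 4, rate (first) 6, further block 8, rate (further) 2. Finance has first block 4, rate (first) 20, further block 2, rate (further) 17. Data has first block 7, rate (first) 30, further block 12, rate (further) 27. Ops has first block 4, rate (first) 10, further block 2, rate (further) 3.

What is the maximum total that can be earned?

Treat each block as its own option and order by rate: Data/tier1 30 > Support/tier1 28 > Data/tier2 27 > Finance/tier1 20 > Support/tier2 19 > Finance/tier2 17 > Ops/tier1 10 > Sales/tier1 6 > Ops/tier2 3 > Sales/tier2 2.
Data/tier1 (30): +7 → 14 left.
Support tier1 at 28: fill all 7 → 7 left.
7 remain; put them into Data tier2 at 27.
Total = 30×7 + 28×7 + 27×7 = 595.

595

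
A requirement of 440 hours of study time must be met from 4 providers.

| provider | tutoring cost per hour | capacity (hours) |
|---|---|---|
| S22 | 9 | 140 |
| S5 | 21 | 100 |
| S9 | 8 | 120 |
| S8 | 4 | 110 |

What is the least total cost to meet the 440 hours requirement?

4130

Cheapest first:
Take 110 from S8 at 4 — need 330 more.
Take 120 from S9 at 8 — need 210 more.
S22 at 9: take all 140 hours — 70 still needed.
S5 (21): take the remaining 70 — done.
Cost = 110×4 + 120×8 + 140×9 + 70×21 = 4130.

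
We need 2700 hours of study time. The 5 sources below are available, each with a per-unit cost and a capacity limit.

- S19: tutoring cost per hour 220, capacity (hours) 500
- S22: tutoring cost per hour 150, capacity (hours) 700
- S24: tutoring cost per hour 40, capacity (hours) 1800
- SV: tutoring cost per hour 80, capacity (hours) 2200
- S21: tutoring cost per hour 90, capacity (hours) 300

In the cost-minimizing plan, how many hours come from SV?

Use sources in increasing cost order.
S24 (40): use full 1800 — 900 hours to go.
SV at 80: take 900 of its 2200 — requirement met.
S21, S22, S19: unused.

900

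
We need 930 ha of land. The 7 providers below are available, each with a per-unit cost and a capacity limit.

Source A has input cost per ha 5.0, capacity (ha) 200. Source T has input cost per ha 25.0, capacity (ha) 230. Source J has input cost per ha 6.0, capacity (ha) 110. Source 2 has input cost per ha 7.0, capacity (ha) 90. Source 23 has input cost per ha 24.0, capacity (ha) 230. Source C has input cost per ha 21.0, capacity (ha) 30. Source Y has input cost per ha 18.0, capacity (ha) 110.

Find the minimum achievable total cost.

Cheapest first:
Source A (5.0): use full 200 ; 730 ha to go.
Source J (6.0): use full 110 ; 620 ha to go.
Source 2 at 7.0: take all 90 ha ; 530 still needed.
Source Y at 18.0: take all 110 ha ; 420 still needed.
Source C at 21.0: take all 30 ha ; 390 still needed.
Take 230 from Source 23 at 24.0 ; need 160 more.
Source T at 25.0: take 160 of its 230 ; requirement met.
Cost = 200×5.0 + 110×6.0 + 90×7.0 + 110×18.0 + 30×21.0 + 230×24.0 + 160×25.0 = 14420.

14420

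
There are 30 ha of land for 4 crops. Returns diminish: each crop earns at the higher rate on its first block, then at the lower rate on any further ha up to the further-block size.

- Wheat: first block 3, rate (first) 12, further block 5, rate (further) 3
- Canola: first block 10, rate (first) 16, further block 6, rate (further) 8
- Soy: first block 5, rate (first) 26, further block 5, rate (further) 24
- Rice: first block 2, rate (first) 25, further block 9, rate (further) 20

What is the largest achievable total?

624

Treat each block as its own option and order by rate: Soy/tier1 26 > Rice/tier1 25 > Soy/tier2 24 > Rice/tier2 20 > Canola/tier1 16 > Wheat/tier1 12 > Canola/tier2 8 > Wheat/tier2 3.
Fill Soy tier1 block (5 at 26) → 25 left.
Rice/tier1 (25): +2 → 23 left.
Soy/tier2 (24): +5 → 18 left.
Rice tier2 at 20: fill all 9 → 9 left.
Canola tier1 at 16: only 9 left, fill 9.
Total = 26×5 + 25×2 + 24×5 + 20×9 + 16×9 = 624.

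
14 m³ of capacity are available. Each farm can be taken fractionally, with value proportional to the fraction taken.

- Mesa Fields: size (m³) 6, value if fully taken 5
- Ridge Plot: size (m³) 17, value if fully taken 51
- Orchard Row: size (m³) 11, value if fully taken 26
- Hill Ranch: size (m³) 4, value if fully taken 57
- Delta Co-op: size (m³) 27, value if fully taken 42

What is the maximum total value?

Rank by value-to-size ratio: Hill Ranch 57/4≈14.2, Ridge Plot 51/17≈3, Orchard Row 26/11≈2.36, Delta Co-op 42/27≈1.56, Mesa Fields 5/6≈0.833.
All 4 m³ of Hill Ranch fit (value 57) → 10 remain.
Fill the last 10 m³ with part of Ridge Plot: 10/17 of it earns 30.
Total value = 87.

87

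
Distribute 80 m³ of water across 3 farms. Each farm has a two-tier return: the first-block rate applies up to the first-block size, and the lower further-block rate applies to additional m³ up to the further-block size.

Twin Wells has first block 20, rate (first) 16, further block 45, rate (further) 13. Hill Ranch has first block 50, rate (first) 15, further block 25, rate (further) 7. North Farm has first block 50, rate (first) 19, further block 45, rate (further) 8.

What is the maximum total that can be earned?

Rank every tier by rate: North Farm/T1 19 > Twin Wells/T1 16 > Hill Ranch/T1 15 > Twin Wells/T2 13 > North Farm/T2 8 > Hill Ranch/T2 7.
North Farm T1 at 19: fill all 50 → 30 left.
Fill Twin Wells T1 block (20 at 16) → 10 left.
Hill Ranch T1 at 15: only 10 left, fill 10.
Total = 19×50 + 16×20 + 15×10 = 1420.

1420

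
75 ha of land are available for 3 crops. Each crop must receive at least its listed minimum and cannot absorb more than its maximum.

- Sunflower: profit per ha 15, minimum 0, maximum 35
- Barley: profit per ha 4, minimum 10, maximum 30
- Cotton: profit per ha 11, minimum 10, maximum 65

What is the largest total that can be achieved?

895

Meeting every minimum uses 0+10+10 = 20 ha, leaving 55.
Order the crops by profit per ha: Sunflower 15 > Cotton 11 > Barley 4.
Sunflower: +35 to 35 (cap) → 20 left.
Cotton has room for 55 more but only 20 remain, so it gets 30.
Total = 15×35 + 4×10 + 11×30 = 895.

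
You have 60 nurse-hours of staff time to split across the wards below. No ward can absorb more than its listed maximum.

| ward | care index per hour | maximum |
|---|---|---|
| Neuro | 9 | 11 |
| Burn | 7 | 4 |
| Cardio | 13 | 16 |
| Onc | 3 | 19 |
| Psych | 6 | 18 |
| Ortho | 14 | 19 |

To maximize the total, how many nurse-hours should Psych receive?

Order the wards by care index per hour: Ortho 14 > Cardio 13 > Neuro 9 > Burn 7 > Psych 6 > Onc 3.
Ortho: +19 to 19 (cap) — 41 left.
Cardio takes 16 to reach its cap of 16 — 25 left.
Neuro takes 11 to reach its cap of 11 — 14 left.
Burn takes 4 to reach its cap of 4 — 10 left.
Only 10 left; Psych takes them to reach 10.

10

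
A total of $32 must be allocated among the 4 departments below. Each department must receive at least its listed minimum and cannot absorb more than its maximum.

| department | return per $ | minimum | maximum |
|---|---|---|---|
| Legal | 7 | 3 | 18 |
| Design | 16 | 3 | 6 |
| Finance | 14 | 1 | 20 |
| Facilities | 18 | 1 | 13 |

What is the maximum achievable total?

491

Meeting every minimum uses 3+3+1+1 = 8 $, leaving 24.
Rank by return per $: Facilities 18 > Design 16 > Finance 14 > Legal 7.
Facilities: +12 to 13 (cap) → 12 left.
Design: +3 to 6 (cap) → 9 left.
Only 9 left; Finance takes them to reach 10.
Total = 7×3 + 16×6 + 14×10 + 18×13 = 491.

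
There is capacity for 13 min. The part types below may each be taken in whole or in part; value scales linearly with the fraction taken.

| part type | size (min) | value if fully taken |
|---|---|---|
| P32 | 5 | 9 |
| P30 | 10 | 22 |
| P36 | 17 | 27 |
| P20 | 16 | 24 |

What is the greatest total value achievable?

Sort by value density: P30 22/10≈2.2, P32 9/5≈1.8, P36 27/17≈1.59, P20 24/16≈1.5.
P30: take in full, 10 min for value 22 — 3 left.
Only 3 min remain; take 3/5 of P32 for value 9×3/5 = 5.4.
Total value = 27.4.

27.4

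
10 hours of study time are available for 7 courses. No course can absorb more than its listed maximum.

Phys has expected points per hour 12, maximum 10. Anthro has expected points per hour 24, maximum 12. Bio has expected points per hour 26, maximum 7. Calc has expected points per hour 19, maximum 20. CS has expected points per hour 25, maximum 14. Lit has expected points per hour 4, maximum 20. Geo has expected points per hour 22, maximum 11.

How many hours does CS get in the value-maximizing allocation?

Rank by expected points per hour: Bio 26 > CS 25 > Anthro 24 > Geo 22 > Calc 19 > Phys 12 > Lit 4.
Bio: +7 to 7 (cap) → 3 left.
CS has room for 14 but only 3 remain, so it gets 3.

3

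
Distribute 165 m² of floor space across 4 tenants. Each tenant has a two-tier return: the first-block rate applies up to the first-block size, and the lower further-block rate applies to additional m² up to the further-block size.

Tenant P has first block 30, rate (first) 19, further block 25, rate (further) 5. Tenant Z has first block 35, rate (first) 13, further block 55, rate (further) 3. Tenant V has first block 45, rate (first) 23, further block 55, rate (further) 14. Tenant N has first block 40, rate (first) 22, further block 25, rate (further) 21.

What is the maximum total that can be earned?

Order all 8 blocks by rate: Tenant V/T1 23 > Tenant N/T1 22 > Tenant N/T2 21 > Tenant P/T1 19 > Tenant V/T2 14 > Tenant Z/T1 13 > Tenant P/T2 5 > Tenant Z/T2 3.
Tenant V/T1 (23): +45 — 120 left.
Tenant N/T1 (22): +40 — 80 left.
Fill Tenant N T2 block (25 at 21) — 55 left.
Tenant P T1 at 19: fill all 30 — 25 left.
Tenant V T2 at 14: only 25 left, fill 25.
Total = 23×45 + 22×40 + 21×25 + 19×30 + 14×25 = 3360.

3360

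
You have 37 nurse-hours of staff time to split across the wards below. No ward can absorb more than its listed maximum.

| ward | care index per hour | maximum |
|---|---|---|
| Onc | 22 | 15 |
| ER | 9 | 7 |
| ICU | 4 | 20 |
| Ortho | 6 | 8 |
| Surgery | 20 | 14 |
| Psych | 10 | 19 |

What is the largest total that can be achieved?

690

Order the wards by care index per hour: Onc 22 > Surgery 20 > Psych 10 > ER 9 > Ortho 6 > ICU 4.
Onc takes 15 to reach its cap of 15 — 22 left.
Give Surgery 14 to hit its cap of 14 — 8 left.
Only 8 left; Psych takes them to reach 8.
Total = 22×15 + 20×14 + 10×8 = 690.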